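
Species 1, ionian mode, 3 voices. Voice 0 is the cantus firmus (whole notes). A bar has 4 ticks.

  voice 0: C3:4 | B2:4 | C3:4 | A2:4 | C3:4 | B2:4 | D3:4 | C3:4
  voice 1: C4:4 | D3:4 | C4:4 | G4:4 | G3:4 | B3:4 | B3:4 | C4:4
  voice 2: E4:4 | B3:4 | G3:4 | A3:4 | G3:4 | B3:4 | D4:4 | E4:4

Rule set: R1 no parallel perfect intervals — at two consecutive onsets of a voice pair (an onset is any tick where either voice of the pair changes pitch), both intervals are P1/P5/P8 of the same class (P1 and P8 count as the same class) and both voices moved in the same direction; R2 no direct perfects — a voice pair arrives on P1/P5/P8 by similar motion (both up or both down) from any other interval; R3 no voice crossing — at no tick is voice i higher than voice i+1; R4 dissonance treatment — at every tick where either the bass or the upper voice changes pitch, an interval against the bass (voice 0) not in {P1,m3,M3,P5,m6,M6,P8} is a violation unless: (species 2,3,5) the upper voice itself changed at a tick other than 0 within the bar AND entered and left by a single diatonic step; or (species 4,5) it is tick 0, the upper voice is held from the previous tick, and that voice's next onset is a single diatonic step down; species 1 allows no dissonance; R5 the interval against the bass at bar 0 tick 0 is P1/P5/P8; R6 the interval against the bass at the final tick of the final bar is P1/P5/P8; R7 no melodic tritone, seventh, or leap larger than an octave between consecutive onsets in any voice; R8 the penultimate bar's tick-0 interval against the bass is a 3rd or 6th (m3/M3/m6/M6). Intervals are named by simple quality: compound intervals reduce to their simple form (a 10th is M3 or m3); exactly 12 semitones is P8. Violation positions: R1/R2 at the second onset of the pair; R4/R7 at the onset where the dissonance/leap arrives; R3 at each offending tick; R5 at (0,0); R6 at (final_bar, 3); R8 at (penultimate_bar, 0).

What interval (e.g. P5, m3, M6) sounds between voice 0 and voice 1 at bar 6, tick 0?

voice 0=D3 voice 1=B3 -> M6

M6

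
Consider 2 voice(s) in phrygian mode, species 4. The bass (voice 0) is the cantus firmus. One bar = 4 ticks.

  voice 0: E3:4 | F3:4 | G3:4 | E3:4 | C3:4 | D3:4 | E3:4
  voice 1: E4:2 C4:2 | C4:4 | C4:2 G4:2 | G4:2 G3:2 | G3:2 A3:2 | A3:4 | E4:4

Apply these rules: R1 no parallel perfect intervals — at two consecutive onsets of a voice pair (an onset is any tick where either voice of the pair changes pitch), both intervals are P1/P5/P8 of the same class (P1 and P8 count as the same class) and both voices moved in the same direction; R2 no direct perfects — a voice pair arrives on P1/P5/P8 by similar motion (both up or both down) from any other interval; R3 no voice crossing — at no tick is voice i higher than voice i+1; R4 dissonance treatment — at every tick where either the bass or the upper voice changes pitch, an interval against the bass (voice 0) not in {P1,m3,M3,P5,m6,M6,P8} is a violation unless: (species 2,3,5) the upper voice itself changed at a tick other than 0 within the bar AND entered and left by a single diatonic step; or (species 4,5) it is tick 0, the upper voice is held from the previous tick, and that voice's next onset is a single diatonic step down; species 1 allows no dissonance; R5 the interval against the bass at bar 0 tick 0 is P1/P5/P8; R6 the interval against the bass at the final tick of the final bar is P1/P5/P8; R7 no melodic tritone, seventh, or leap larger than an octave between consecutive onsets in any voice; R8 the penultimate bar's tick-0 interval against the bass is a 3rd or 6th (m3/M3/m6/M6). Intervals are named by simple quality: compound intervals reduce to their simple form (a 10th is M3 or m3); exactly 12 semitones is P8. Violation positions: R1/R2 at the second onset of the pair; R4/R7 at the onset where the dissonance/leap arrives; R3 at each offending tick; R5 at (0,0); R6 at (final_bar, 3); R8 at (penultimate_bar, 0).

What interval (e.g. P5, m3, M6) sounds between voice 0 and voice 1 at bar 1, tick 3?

P5

voice 0=F3 voice 1=C4 -> P5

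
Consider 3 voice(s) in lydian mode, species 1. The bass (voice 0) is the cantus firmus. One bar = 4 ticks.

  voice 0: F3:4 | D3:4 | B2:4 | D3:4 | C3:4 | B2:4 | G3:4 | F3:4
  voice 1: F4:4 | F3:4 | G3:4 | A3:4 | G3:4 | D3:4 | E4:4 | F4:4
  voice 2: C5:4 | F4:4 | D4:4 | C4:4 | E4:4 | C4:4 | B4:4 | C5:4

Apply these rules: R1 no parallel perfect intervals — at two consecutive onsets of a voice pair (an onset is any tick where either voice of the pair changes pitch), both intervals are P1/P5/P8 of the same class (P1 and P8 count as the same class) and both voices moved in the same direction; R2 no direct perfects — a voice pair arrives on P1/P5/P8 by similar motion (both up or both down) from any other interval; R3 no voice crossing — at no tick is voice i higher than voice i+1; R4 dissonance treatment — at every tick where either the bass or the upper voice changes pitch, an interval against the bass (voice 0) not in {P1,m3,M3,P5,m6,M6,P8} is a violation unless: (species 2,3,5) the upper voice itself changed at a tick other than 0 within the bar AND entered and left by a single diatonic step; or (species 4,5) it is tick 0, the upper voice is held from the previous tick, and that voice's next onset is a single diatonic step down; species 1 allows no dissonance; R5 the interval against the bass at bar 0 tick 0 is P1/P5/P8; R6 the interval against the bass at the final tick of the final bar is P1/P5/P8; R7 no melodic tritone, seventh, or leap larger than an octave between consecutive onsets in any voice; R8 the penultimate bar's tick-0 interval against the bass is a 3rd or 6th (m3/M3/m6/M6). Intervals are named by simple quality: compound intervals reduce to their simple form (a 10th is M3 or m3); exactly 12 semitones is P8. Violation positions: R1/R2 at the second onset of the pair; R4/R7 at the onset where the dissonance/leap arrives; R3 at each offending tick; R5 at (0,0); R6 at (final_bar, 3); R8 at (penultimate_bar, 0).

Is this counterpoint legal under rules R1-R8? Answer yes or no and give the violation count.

No (9 violations)

bar 0: v0=F3 v1=F4 v2=C5 (P5)
bar 1: v0=D3 v1=F3 v2=F4 (m3)
bar 2: v0=B2 v1=G3 v2=D4 (m3)
bar 3: v0=D3 v1=A3 v2=C4 (m7)
bar 4: v0=C3 v1=G3 v2=E4 (M3)
bar 5: v0=B2 v1=D3 v2=C4 (m2)
bar 6: v0=G3 v1=E4 v2=B4 (M3)
bar 7: v0=F3 v1=F4 v2=C5 (P5)
  R2 @ bar1.0: F4/C5 P5 -> F3/F4 P8 similar
  R2 @ bar3.0: B2/G3 m6 -> D3/A3 P5 similar
  R4 @ bar3.0: D3/C4 m7 untreated
  R1 @ bar4.0: D3/A3 P5 -> C3/G3 P5 similar
  R4 @ bar5.0: B2/C4 m2 untreated
  R2 @ bar6.0: D3/C4 m7 -> E4/B4 P5 similar
  R7 @ bar6.0: D3->E4 leap 14st
  R7 @ bar6.0: C4->B4 leap 11st
  R1 @ bar7.0: E4/B4 P5 -> F4/C5 P5 similar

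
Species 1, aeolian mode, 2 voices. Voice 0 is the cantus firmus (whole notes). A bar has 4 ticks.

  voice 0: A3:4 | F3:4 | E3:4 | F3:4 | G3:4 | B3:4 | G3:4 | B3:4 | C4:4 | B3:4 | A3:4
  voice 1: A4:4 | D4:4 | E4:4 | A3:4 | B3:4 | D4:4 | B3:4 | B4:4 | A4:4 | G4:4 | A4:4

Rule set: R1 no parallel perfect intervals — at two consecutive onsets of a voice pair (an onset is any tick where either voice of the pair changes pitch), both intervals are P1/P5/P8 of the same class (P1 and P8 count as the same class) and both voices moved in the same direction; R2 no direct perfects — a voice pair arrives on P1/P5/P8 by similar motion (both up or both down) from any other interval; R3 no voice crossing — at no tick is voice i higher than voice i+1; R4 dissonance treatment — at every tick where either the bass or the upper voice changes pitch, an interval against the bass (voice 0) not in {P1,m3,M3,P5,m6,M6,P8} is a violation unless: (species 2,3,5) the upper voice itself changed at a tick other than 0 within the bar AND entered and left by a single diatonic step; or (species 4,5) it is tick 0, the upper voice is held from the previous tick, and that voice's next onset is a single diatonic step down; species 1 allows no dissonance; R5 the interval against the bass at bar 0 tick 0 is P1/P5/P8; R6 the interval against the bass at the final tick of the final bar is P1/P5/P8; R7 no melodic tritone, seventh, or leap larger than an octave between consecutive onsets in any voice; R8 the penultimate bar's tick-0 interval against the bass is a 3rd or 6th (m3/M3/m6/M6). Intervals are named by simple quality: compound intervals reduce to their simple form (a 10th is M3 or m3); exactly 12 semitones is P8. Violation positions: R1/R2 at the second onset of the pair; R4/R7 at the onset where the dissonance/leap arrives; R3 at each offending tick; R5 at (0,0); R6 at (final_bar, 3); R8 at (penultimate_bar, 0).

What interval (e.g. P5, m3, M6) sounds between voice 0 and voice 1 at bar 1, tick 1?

M6

voice 0=F3 voice 1=D4 -> M6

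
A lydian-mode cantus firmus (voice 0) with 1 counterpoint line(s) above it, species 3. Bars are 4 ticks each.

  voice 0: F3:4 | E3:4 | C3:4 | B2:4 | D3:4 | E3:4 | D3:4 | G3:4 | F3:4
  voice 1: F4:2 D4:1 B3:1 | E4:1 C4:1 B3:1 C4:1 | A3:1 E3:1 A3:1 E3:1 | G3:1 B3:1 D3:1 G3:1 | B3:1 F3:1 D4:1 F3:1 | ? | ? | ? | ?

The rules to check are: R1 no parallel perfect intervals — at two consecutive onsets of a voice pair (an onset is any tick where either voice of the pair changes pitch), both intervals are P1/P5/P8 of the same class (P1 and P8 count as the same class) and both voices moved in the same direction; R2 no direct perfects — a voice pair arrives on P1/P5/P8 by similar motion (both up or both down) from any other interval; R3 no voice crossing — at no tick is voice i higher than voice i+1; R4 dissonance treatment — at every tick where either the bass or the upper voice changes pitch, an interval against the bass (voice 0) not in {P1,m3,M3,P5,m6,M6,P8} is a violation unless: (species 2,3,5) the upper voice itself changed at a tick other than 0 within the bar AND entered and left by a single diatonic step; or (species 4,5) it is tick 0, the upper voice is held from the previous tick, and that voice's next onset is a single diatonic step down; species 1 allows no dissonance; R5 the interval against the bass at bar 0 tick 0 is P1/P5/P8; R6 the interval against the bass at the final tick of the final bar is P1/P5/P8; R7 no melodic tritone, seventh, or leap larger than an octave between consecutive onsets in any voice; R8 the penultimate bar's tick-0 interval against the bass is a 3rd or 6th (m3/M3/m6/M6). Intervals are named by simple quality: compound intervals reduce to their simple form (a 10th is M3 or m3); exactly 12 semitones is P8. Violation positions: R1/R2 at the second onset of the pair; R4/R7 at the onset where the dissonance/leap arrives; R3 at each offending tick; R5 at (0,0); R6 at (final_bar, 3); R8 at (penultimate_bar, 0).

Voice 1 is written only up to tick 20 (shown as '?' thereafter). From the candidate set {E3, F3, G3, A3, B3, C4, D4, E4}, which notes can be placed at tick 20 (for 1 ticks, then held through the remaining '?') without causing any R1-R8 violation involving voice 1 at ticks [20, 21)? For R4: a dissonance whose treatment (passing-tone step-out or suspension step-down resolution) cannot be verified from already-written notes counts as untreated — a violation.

E3: legal
F3: violates R4
G3: legal
A3: violates R4
B3: violates R2,R7
C4: legal
D4: violates R4
E4: violates R2,R7

{C4, E3, G3}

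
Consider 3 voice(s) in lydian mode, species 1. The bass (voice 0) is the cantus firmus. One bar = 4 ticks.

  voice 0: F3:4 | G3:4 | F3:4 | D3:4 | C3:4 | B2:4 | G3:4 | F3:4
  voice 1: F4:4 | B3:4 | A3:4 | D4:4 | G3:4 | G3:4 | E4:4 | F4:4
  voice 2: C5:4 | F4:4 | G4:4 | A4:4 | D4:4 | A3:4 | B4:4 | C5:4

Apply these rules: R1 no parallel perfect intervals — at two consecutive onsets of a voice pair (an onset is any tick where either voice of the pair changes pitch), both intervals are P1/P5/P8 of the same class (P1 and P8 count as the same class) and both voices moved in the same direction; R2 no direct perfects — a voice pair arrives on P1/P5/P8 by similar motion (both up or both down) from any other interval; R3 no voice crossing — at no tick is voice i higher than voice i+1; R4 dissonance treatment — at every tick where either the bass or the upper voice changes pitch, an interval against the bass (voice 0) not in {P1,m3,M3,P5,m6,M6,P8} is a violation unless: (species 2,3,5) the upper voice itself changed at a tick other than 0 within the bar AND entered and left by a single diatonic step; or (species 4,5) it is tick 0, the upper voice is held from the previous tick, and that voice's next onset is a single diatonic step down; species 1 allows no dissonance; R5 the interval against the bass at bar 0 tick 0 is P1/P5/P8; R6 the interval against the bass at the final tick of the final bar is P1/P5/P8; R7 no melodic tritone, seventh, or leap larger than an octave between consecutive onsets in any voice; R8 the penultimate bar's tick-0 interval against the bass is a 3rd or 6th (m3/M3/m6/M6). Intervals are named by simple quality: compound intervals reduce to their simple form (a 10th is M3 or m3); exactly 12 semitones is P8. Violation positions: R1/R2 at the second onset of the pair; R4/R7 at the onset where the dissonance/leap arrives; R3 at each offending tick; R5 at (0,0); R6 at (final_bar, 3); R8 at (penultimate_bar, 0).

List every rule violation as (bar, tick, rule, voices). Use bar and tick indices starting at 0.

(1, 0, R4, (0, 2))
(1, 0, R7, (1,))
(2, 0, R4, (0, 2))
(3, 0, R2, (1, 2))
(4, 0, R1, (1, 2))
(4, 0, R2, (0, 1))
(4, 0, R4, (0, 2))
(5, 0, R4, (0, 2))
(6, 0, R2, (1, 2))
(6, 0, R7, (2,))
(7, 0, R1, (1, 2))

bar 0: v0=F3 v1=F4 v2=C5 downbeat P5
bar 1: v0=G3 v1=B3 v2=F4 downbeat m7
bar 2: v0=F3 v1=A3 v2=G4 downbeat M2
bar 3: v0=D3 v1=D4 v2=A4 downbeat P5
bar 4: v0=C3 v1=G3 v2=D4 downbeat M2
bar 5: v0=B2 v1=G3 v2=A3 downbeat m7
bar 6: v0=G3 v1=E4 v2=B4 downbeat M3
bar 7: v0=F3 v1=F4 v2=C5 downbeat P5
  -> R4 @ bar 1 tick 0 v(0, 2): G3/F4 m7 untreated
  -> R7 @ bar 1 tick 0 v(1,): F4->B3 leap 6st
  -> R4 @ bar 2 tick 0 v(0, 2): F3/G4 M2 untreated
  -> R2 @ bar 3 tick 0 v(1, 2): A3/G4 m7 -> D4/A4 P5 similar
  -> R1 @ bar 4 tick 0 v(1, 2): D4/A4 P5 -> G3/D4 P5 similar
  -> R2 @ bar 4 tick 0 v(0, 1): D3/D4 P8 -> C3/G3 P5 similar
  -> R4 @ bar 4 tick 0 v(0, 2): C3/D4 M2 untreated
  -> R4 @ bar 5 tick 0 v(0, 2): B2/A3 m7 untreated
  -> R2 @ bar 6 tick 0 v(1, 2): G3/A3 M2 -> E4/B4 P5 similar
  -> R7 @ bar 6 tick 0 v(2,): A3->B4 leap 14st
  -> R1 @ bar 7 tick 0 v(1, 2): E4/B4 P5 -> F4/C5 P5 similar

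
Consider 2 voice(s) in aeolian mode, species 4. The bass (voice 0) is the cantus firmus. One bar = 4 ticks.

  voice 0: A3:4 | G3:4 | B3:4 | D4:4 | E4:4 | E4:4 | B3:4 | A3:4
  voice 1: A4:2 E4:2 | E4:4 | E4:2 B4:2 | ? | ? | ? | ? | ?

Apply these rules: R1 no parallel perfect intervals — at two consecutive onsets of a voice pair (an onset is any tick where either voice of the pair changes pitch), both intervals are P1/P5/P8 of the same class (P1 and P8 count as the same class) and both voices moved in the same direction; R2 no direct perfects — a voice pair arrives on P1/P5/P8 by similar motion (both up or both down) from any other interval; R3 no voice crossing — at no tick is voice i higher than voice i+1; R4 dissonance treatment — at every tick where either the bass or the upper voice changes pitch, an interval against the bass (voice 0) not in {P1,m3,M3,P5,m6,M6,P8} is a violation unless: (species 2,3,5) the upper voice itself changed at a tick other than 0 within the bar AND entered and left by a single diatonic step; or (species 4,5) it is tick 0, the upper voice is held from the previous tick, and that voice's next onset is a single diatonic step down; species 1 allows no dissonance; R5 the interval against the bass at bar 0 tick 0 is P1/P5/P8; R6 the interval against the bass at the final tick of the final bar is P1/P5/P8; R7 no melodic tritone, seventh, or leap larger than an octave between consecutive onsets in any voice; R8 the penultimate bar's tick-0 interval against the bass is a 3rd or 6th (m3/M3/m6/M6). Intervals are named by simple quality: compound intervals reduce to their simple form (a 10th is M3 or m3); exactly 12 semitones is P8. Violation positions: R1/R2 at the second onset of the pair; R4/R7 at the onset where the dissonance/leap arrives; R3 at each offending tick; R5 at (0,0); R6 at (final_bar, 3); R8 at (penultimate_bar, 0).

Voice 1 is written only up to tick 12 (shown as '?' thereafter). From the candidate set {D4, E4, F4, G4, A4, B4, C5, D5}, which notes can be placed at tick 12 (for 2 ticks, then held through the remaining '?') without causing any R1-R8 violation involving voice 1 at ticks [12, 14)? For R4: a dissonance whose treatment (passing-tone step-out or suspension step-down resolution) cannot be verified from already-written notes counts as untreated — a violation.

D4: legal
E4: violates R4
F4: violates R7
G4: violates R4
A4: legal
B4: legal
C5: violates R4
D5: violates R1

{A4, B4, D4}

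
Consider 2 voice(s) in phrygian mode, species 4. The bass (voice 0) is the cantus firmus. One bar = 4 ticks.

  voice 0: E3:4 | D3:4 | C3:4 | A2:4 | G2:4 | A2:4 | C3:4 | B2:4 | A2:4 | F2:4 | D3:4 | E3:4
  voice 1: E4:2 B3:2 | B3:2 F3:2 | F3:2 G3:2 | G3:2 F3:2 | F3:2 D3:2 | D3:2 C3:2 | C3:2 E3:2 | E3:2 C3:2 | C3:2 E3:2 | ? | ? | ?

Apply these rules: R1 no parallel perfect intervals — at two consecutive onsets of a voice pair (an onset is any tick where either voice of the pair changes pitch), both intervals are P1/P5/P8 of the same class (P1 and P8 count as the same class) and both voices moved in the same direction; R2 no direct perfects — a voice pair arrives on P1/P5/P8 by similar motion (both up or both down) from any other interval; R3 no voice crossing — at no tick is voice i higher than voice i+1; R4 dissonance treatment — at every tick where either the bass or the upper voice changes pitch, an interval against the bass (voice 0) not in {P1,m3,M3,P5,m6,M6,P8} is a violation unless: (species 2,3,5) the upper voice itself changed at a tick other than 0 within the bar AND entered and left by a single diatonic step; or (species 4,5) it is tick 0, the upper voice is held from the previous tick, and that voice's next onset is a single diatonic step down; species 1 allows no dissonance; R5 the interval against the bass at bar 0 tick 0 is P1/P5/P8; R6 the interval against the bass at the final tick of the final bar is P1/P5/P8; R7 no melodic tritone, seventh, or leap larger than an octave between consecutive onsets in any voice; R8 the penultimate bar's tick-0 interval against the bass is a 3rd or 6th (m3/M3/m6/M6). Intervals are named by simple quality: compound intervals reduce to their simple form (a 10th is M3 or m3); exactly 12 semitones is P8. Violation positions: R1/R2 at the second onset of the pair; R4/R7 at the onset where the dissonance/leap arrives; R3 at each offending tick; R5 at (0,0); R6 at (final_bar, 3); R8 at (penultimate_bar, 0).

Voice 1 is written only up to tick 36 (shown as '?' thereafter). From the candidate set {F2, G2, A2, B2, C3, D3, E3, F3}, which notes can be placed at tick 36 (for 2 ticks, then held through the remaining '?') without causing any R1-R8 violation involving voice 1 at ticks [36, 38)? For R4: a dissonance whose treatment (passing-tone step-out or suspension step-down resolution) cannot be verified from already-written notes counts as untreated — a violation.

{A2, D3, F3}

F2: violates R2,R7
G2: violates R4
A2: legal
B2: violates R4
C3: violates R1
D3: legal
E3: violates R4
F3: legal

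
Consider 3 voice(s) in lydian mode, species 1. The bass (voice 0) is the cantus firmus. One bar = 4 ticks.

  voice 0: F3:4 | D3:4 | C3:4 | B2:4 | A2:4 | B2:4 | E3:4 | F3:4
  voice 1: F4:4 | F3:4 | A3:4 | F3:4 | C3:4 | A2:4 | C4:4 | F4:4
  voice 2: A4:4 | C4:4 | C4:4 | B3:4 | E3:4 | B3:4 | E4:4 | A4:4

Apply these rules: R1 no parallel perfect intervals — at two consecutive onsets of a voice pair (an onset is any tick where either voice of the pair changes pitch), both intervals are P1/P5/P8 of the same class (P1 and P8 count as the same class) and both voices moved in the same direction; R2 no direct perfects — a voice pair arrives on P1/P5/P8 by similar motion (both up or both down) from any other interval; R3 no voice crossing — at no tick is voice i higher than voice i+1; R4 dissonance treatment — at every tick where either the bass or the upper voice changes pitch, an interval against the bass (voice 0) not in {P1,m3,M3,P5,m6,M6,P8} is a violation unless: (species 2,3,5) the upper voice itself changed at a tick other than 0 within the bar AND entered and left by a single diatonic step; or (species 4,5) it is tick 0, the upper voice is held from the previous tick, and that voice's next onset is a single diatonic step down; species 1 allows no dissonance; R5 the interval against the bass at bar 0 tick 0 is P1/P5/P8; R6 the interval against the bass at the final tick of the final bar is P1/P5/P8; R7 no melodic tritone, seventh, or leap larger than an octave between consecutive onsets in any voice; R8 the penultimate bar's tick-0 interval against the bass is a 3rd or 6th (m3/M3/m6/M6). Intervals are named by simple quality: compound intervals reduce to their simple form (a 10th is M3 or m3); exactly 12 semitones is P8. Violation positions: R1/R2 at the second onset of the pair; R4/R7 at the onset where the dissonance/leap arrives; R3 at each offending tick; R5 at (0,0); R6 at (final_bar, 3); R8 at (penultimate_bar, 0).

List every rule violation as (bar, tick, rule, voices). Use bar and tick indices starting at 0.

bar 0: v0=F3 v1=F4 v2=A4 downbeat M3
bar 1: v0=D3 v1=F3 v2=C4 downbeat m7
bar 2: v0=C3 v1=A3 v2=C4 downbeat P8
bar 3: v0=B2 v1=F3 v2=B3 downbeat P8
bar 4: v0=A2 v1=C3 v2=E3 downbeat P5
bar 5: v0=B2 v1=A2 v2=B3 downbeat P8
bar 6: v0=E3 v1=C4 v2=E4 downbeat P8
bar 7: v0=F3 v1=F4 v2=A4 downbeat M3
  -> R5 @ bar 0 tick 0 v(0, 2): opens on M3
  -> R2 @ bar 1 tick 0 v(1, 2): F4/A4 M3 -> F3/C4 P5 similar
  -> R4 @ bar 1 tick 0 v(0, 2): D3/C4 m7 untreated
  -> R1 @ bar 3 tick 0 v(0, 2): C3/C4 P8 -> B2/B3 P8 similar
  -> R4 @ bar 3 tick 0 v(0, 1): B2/F3 TT untreated
  -> R2 @ bar 4 tick 0 v(0, 2): B2/B3 P8 -> A2/E3 P5 similar
  -> R2 @ bar 5 tick 0 v(0, 2): A2/E3 P5 -> B2/B3 P8 similar
  -> R3 @ bar 5 tick 0 v(0, 1): B2 above A2
  -> R4 @ bar 5 tick 0 v(0, 1): B2/A2 M2 untreated
  -> R3 @ bar 5 tick 1 v(0, 1): B2 above A2
  -> R3 @ bar 5 tick 2 v(0, 1): B2 above A2
  -> R3 @ bar 5 tick 3 v(0, 1): B2 above A2
  -> R1 @ bar 6 tick 0 v(0, 2): B2/B3 P8 -> E3/E4 P8 similar
  -> R7 @ bar 6 tick 0 v(1,): A2->C4 leap 15st
  -> R8 @ bar 6 tick 0 v(0, 2): penult P8 not 3rd/6th
  -> R2 @ bar 7 tick 0 v(0, 1): E3/C4 m6 -> F3/F4 P8 similar
  -> R6 @ bar 7 tick 3 v(0, 2): closes on M3

(0, 0, R5, (0, 2))
(1, 0, R2, (1, 2))
(1, 0, R4, (0, 2))
(3, 0, R1, (0, 2))
(3, 0, R4, (0, 1))
(4, 0, R2, (0, 2))
(5, 0, R2, (0, 2))
(5, 0, R3, (0, 1))
(5, 0, R4, (0, 1))
(5, 1, R3, (0, 1))
(5, 2, R3, (0, 1))
(5, 3, R3, (0, 1))
(6, 0, R1, (0, 2))
(6, 0, R7, (1,))
(6, 0, R8, (0, 2))
(7, 0, R2, (0, 1))
(7, 3, R6, (0, 2))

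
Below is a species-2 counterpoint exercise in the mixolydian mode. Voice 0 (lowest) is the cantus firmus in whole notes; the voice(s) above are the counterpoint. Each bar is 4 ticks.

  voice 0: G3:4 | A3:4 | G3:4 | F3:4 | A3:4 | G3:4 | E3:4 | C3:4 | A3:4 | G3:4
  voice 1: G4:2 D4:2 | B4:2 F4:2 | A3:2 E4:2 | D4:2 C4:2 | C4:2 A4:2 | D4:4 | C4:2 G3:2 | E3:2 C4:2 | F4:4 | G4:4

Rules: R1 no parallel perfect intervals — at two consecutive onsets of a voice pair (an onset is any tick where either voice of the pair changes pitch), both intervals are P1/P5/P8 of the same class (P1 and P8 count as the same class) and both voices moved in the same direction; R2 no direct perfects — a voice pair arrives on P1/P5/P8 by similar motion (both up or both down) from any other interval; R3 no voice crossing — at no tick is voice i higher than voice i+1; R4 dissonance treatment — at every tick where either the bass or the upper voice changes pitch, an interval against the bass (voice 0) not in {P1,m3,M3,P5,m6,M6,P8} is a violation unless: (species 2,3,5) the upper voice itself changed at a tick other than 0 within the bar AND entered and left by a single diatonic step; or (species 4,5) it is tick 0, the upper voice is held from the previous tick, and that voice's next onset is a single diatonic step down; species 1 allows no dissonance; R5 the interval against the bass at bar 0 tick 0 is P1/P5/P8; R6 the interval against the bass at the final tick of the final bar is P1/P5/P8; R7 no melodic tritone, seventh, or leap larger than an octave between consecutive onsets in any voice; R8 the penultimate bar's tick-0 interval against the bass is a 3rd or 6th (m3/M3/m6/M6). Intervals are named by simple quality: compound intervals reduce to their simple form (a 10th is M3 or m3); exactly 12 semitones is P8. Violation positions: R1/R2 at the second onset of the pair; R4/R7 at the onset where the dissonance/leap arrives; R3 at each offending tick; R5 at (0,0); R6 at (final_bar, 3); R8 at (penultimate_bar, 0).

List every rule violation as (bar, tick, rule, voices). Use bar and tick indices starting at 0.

(1, 0, R4, (0, 1))
(1, 2, R7, (1,))
(2, 0, R4, (0, 1))
(5, 0, R2, (0, 1))

bar 0: v0=G3 v1=G4 downbeat P8
bar 1: v0=A3 v1=B4 downbeat M2
bar 2: v0=G3 v1=A3 downbeat M2
bar 3: v0=F3 v1=D4 downbeat M6
bar 4: v0=A3 v1=C4 downbeat m3
bar 5: v0=G3 v1=D4 downbeat P5
bar 6: v0=E3 v1=C4 downbeat m6
bar 7: v0=C3 v1=E3 downbeat M3
bar 8: v0=A3 v1=F4 downbeat m6
bar 9: v0=G3 v1=G4 downbeat P8
  -> R4 @ bar 1 tick 0 v(0, 1): A3/B4 M2 untreated
  -> R7 @ bar 1 tick 2 v(1,): B4->F4 leap 6st
  -> R4 @ bar 2 tick 0 v(0, 1): G3/A3 M2 untreated
  -> R2 @ bar 5 tick 0 v(0, 1): A3/A4 P8 -> G3/D4 P5 similar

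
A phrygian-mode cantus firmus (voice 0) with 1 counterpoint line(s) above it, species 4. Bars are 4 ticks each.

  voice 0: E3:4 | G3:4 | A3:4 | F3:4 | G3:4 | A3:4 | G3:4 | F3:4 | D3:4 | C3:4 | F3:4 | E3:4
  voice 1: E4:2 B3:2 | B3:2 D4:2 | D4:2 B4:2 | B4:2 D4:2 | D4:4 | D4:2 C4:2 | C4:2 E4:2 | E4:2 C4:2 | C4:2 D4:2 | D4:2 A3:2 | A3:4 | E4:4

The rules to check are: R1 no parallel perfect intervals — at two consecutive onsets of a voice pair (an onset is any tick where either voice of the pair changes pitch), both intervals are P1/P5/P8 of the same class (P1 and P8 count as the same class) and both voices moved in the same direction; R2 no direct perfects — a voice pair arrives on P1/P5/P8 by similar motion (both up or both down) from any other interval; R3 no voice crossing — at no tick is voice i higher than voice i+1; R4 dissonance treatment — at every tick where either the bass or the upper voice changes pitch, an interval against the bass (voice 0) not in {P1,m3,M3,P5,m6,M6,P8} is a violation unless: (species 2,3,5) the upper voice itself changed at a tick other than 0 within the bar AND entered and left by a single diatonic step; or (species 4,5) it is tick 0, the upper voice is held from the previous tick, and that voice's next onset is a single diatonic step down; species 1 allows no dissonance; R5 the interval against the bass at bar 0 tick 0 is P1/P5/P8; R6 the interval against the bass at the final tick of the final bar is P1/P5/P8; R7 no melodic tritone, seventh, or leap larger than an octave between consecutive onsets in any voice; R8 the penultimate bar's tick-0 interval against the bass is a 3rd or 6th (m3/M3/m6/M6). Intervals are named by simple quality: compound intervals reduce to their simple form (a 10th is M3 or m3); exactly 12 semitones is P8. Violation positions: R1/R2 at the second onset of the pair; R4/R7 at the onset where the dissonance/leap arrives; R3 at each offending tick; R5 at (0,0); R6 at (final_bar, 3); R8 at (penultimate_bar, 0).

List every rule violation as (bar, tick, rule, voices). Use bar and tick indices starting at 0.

(2, 0, R4, (0, 1))
(2, 2, R4, (0, 1))
(3, 0, R4, (0, 1))
(6, 0, R4, (0, 1))
(7, 0, R4, (0, 1))
(8, 0, R4, (0, 1))
(9, 0, R4, (0, 1))

bar 0: v0=E3 v1=E4 downbeat P8
bar 1: v0=G3 v1=B3 downbeat M3
bar 2: v0=A3 v1=D4 downbeat P4
bar 3: v0=F3 v1=B4 downbeat TT
bar 4: v0=G3 v1=D4 downbeat P5
bar 5: v0=A3 v1=D4 downbeat P4
bar 6: v0=G3 v1=C4 downbeat P4
bar 7: v0=F3 v1=E4 downbeat M7
bar 8: v0=D3 v1=C4 downbeat m7
bar 9: v0=C3 v1=D4 downbeat M2
bar 10: v0=F3 v1=A3 downbeat M3
bar 11: v0=E3 v1=E4 downbeat P8
  -> R4 @ bar 2 tick 0 v(0, 1): A3/D4 P4 untreated
  -> R4 @ bar 2 tick 2 v(0, 1): A3/B4 M2 untreated
  -> R4 @ bar 3 tick 0 v(0, 1): F3/B4 TT untreated
  -> R4 @ bar 6 tick 0 v(0, 1): G3/C4 P4 untreated
  -> R4 @ bar 7 tick 0 v(0, 1): F3/E4 M7 untreated
  -> R4 @ bar 8 tick 0 v(0, 1): D3/C4 m7 untreated
  -> R4 @ bar 9 tick 0 v(0, 1): C3/D4 M2 untreated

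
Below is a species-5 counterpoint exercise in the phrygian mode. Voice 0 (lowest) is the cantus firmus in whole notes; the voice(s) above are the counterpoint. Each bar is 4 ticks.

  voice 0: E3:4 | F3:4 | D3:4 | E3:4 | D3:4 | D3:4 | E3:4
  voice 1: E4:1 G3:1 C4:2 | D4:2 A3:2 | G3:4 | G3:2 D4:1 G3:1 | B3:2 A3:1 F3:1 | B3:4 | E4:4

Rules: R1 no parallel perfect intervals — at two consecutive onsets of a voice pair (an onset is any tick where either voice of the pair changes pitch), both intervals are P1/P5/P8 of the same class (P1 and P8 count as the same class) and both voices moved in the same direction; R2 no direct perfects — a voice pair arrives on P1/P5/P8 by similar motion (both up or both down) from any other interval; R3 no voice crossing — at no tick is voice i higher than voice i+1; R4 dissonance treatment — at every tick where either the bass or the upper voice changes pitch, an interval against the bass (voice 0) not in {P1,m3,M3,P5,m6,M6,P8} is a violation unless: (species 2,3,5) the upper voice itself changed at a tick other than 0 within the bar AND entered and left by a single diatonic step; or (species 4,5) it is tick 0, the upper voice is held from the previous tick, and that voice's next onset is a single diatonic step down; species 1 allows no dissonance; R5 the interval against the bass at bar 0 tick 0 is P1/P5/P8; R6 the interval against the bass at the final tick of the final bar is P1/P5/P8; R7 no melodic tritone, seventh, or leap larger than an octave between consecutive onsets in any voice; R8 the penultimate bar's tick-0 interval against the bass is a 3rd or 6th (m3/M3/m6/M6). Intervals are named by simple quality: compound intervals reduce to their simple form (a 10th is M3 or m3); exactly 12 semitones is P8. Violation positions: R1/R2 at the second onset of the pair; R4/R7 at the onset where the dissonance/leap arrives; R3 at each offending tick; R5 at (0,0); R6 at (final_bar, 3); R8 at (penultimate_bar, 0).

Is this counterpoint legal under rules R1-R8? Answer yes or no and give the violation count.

No (4 violations)

bar 0: v0=E3 v1=E4 (P8)
bar 1: v0=F3 v1=D4 (M6)
bar 2: v0=D3 v1=G3 (P4)
bar 3: v0=E3 v1=G3 (m3)
bar 4: v0=D3 v1=B3 (M6)
bar 5: v0=D3 v1=B3 (M6)
bar 6: v0=E3 v1=E4 (P8)
  R4 @ bar2.0: D3/G3 P4 untreated
  R4 @ bar3.2: E3/D4 m7 untreated
  R7 @ bar5.0: F3->B3 leap 6st
  R2 @ bar6.0: D3/B3 M6 -> E3/E4 P8 similar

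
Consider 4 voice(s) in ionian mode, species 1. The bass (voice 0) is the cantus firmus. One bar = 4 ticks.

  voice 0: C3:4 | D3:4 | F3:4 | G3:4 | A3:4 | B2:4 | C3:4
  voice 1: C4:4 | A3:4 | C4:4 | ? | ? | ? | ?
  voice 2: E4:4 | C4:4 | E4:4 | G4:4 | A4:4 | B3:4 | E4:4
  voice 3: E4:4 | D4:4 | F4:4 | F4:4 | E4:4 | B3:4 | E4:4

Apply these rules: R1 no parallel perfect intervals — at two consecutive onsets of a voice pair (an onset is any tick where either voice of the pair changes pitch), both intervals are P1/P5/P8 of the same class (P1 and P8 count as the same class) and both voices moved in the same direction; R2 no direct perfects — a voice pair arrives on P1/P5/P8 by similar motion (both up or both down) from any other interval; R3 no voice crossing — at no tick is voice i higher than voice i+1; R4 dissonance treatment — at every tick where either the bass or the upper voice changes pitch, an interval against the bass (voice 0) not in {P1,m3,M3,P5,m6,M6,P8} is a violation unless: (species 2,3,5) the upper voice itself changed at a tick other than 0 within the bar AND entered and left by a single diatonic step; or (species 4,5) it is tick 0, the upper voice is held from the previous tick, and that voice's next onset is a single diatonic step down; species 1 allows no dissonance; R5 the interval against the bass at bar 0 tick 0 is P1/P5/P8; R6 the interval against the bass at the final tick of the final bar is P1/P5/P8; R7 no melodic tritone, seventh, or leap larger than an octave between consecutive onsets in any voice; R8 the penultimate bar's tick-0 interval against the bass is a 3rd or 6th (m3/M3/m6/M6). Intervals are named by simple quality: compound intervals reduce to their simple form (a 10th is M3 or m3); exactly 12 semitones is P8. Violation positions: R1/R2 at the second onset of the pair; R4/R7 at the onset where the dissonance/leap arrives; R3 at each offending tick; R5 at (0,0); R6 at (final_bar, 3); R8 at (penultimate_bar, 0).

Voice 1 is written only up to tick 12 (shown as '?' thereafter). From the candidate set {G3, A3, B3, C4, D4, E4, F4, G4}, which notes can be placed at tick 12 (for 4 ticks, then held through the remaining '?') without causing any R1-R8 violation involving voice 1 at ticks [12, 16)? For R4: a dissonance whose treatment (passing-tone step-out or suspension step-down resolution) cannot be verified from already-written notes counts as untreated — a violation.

G3: legal
A3: violates R4
B3: legal
C4: violates R4
D4: violates R1
E4: legal
F4: violates R4
G4: violates R2

{B3, E4, G3}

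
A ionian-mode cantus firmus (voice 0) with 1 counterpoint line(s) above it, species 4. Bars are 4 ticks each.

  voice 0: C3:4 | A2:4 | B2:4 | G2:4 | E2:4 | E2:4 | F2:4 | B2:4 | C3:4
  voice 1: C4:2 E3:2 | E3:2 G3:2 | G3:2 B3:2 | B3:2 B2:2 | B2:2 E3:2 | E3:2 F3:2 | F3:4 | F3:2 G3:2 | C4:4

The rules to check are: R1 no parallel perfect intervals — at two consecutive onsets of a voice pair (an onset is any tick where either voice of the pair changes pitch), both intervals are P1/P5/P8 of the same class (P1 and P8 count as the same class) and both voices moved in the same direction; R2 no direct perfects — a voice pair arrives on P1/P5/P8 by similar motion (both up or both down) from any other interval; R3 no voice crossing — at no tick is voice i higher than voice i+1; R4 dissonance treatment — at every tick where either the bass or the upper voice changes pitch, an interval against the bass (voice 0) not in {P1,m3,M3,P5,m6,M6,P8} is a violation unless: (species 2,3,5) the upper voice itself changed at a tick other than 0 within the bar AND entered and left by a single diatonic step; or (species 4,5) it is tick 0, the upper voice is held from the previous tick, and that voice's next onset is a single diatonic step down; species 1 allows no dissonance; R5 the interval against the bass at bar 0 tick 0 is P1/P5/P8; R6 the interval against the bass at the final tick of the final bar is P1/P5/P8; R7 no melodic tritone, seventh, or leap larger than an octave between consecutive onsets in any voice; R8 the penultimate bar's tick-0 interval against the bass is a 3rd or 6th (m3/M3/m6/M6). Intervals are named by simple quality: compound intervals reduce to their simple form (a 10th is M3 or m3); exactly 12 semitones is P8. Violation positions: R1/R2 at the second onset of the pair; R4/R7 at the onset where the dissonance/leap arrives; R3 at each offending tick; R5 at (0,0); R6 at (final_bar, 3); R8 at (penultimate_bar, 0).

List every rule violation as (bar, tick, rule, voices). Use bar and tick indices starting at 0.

bar 0: v0=C3 v1=C4 downbeat P8
bar 1: v0=A2 v1=E3 downbeat P5
bar 2: v0=B2 v1=G3 downbeat m6
bar 3: v0=G2 v1=B3 downbeat M3
bar 4: v0=E2 v1=B2 downbeat P5
bar 5: v0=E2 v1=E3 downbeat P8
bar 6: v0=F2 v1=F3 downbeat P8
bar 7: v0=B2 v1=F3 downbeat TT
bar 8: v0=C3 v1=C4 downbeat P8
  -> R4 @ bar 1 tick 2 v(0, 1): A2/G3 m7 untreated
  -> R4 @ bar 5 tick 2 v(0, 1): E2/F3 m2 untreated
  -> R4 @ bar 7 tick 0 v(0, 1): B2/F3 TT untreated
  -> R7 @ bar 7 tick 0 v(0,): F2->B2 leap 6st
  -> R8 @ bar 7 tick 0 v(0, 1): penult TT not 3rd/6th
  -> R2 @ bar 8 tick 0 v(0, 1): B2/G3 m6 -> C3/C4 P8 similar

(1, 2, R4, (0, 1))
(5, 2, R4, (0, 1))
(7, 0, R4, (0, 1))
(7, 0, R7, (0,))
(7, 0, R8, (0, 1))
(8, 0, R2, (0, 1))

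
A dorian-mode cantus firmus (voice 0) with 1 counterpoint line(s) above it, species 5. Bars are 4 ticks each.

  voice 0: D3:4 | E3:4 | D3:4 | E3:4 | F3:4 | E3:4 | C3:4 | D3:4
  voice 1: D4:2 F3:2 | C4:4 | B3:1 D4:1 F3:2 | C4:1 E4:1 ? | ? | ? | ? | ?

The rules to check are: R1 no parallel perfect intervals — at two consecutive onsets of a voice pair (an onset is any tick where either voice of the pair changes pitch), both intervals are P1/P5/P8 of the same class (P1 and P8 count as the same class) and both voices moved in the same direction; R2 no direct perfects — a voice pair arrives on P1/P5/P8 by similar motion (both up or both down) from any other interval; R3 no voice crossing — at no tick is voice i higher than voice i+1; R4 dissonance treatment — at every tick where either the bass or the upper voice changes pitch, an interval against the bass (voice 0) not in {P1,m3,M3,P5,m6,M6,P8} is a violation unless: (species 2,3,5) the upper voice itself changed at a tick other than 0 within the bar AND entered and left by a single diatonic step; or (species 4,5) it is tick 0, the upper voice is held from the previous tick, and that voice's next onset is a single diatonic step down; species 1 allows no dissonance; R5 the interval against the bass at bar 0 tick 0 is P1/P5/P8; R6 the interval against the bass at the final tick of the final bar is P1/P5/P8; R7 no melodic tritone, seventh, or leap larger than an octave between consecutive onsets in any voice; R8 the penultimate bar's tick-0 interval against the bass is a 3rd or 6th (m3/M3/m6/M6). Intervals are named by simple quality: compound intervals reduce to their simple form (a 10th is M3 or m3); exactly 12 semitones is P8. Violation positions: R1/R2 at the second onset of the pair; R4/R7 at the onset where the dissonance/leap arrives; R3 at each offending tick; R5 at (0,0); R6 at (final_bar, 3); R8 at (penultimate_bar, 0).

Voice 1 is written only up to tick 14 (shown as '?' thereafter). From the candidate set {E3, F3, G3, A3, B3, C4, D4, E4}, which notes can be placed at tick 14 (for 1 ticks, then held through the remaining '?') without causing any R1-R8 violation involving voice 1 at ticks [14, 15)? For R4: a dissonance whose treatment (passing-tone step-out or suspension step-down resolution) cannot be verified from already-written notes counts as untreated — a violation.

{B3, C4, E3, E4, G3}

E3: legal
F3: violates R4,R7
G3: legal
A3: violates R4
B3: legal
C4: legal
D4: violates R4
E4: legal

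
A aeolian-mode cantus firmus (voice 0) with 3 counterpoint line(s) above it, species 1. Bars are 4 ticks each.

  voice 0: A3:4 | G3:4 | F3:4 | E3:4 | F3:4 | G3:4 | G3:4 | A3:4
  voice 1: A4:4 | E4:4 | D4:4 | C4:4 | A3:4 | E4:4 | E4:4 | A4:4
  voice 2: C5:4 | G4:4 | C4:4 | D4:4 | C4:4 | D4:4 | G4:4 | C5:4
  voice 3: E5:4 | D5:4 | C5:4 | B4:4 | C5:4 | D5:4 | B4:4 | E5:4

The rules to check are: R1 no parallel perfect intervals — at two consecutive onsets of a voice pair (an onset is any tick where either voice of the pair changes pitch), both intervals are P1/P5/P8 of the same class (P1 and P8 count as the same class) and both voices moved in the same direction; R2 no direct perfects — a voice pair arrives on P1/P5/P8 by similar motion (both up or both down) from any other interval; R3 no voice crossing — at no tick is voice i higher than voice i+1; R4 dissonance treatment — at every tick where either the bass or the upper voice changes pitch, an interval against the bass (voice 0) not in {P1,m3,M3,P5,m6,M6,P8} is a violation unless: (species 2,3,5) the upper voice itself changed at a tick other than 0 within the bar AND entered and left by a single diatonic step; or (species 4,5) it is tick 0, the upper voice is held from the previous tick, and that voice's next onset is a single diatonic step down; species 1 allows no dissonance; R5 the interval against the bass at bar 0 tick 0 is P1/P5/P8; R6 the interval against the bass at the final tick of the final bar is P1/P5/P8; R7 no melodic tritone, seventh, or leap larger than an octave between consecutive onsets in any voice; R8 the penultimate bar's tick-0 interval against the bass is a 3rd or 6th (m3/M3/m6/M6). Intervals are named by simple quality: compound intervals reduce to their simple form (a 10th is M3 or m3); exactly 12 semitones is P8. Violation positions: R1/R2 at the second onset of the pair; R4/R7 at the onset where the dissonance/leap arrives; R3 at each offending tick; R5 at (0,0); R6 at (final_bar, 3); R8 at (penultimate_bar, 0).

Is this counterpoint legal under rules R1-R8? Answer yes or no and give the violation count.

No (26 violations)

bar 0: v0=A3 v1=A4 v2=C5 v3=E5 (P5)
bar 1: v0=G3 v1=E4 v2=G4 v3=D5 (P5)
bar 2: v0=F3 v1=D4 v2=C4 v3=C5 (P5)
bar 3: v0=E3 v1=C4 v2=D4 v3=B4 (P5)
bar 4: v0=F3 v1=A3 v2=C4 v3=C5 (P5)
bar 5: v0=G3 v1=E4 v2=D4 v3=D5 (P5)
bar 6: v0=G3 v1=E4 v2=G4 v3=B4 (M3)
bar 7: v0=A3 v1=A4 v2=C5 v3=E5 (P5)
  R5 @ bar0.0: opens on m3
  R1 @ bar1.0: A3/E5 P5 -> G3/D5 P5 similar
  R2 @ bar1.0: A3/C5 m3 -> G3/G4 P8 similar
  R2 @ bar1.0: C5/E5 M3 -> G4/D5 P5 similar
  R1 @ bar2.0: G3/D5 P5 -> F3/C5 P5 similar
  R2 @ bar2.0: G3/G4 P8 -> F3/C4 P5 similar
  R2 @ bar2.0: G4/D5 P5 -> C4/C5 P8 similar
  R3 @ bar2.0: D4 above C4
  R3 @ bar2.1: D4 above C4
  R3 @ bar2.2: D4 above C4
  R3 @ bar2.3: D4 above C4
  R1 @ bar3.0: F3/C5 P5 -> E3/B4 P5 similar
  R4 @ bar3.0: E3/D4 m7 untreated
  R1 @ bar4.0: E3/B4 P5 -> F3/C5 P5 similar
  R1 @ bar5.0: F3/C4 P5 -> G3/D4 P5 similar
  R1 @ bar5.0: F3/C5 P5 -> G3/D5 P5 similar
  R1 @ bar5.0: C4/C5 P8 -> D4/D5 P8 similar
  R3 @ bar5.0: E4 above D4
  R3 @ bar5.1: E4 above D4
  R3 @ bar5.2: E4 above D4
  R3 @ bar5.3: E4 above D4
  R8 @ bar6.0: penult P8 not 3rd/6th
  R1 @ bar7.0: E4/B4 P5 -> A4/E5 P5 similar
  R2 @ bar7.0: G3/E4 M6 -> A3/A4 P8 similar
  R2 @ bar7.0: G3/B4 M3 -> A3/E5 P5 similar
  R6 @ bar7.3: closes on m3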